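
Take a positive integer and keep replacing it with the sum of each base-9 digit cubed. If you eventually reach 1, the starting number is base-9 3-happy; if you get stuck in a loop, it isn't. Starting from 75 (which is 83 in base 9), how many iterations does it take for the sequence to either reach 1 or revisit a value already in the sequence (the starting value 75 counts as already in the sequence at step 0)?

75 = (8,3)_9 → 8³ + 3³ = 512 + 27 = 539
539 = (6,5,8)_9 → 6³ + 5³ + 8³ = 216 + 125 + 512 = 853
853 = (1,1,4,7)_9 → 1³ + 1³ + 4³ + 7³ = 1 + 1 + 64 + 343 = 409
409 = (5,0,4)_9 → 5³ + 0³ + 4³ = 125 + 0 + 64 = 189
189 = (2,3,0)_9 → 2³ + 3³ + 0³ = 8 + 27 + 0 = 35
35 = (3,8)_9 → 3³ + 8³ = 27 + 512 = 539  — 539 repeats.
That took 6 steps.

6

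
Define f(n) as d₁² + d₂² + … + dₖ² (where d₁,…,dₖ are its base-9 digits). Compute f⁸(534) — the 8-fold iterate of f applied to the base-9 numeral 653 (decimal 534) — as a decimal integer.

534 = (6,5,3)_9 → 6² + 5² + 3² = 70
70 = (7,7)_9 → 7² + 7² = 98
98 = (1,1,8)_9 → 1² + 1² + 8² = 66
66 = (7,3)_9 → 7² + 3² = 58
58 = (6,4)_9 → 6² + 4² = 52
52 = (5,7)_9 → 5² + 7² = 74
74 = (8,2)_9 → 8² + 2² = 68
68 = (7,5)_9 → 7² + 5² = 74

74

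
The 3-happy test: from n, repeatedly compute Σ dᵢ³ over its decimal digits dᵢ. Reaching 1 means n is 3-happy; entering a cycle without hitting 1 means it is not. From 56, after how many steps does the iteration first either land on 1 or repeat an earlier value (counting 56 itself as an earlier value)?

56 → 5³ + 6³ = 125 + 216 = 341
341 → 3³ + 4³ + 1³ = 27 + 64 + 1 = 92
92 → 9³ + 2³ = 729 + 8 = 737
737 → 7³ + 3³ + 7³ = 343 + 27 + 343 = 713
713 → 7³ + 1³ + 3³ = 343 + 1 + 27 = 371
371 → 3³ + 7³ + 1³ = 27 + 343 + 1 = 371  — 371 repeats.
That took 6 steps.

6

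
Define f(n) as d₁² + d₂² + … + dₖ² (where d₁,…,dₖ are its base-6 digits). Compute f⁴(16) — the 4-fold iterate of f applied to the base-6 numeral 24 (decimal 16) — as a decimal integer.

16 = (2,4)_6 → 2² + 4² = 4 + 16 = 20
20 = (3,2)_6 → 3² + 2² = 9 + 4 = 13
13 = (2,1)_6 → 2² + 1² = 4 + 1 = 5
5 = (5)_6 → 5² = 25

25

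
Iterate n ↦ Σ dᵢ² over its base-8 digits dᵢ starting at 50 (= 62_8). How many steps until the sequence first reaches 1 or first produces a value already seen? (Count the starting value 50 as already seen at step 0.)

5

50 = (6,2)_8 → 6² + 2² = 36 + 4 = 40
40 = (5,0)_8 → 5² + 0² = 25 + 0 = 25
25 = (3,1)_8 → 3² + 1² = 9 + 1 = 10
10 = (1,2)_8 → 1² + 2² = 1 + 4 = 5
5 = (5)_8 → 5² = 25  — 25 repeats.
That took 5 steps.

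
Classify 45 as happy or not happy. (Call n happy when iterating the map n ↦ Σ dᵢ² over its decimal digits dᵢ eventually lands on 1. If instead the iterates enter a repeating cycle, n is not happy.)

not happy

45 → 4² + 5² = 16 + 25 = 41
41 → 4² + 1² = 16 + 1 = 17
17 → 1² + 7² = 1 + 49 = 50
50 → 5² + 0² = 25 + 0 = 25
25 → 2² + 5² = 4 + 25 = 29
29 → 2² + 9² = 4 + 81 = 85
85 → 8² + 5² = 64 + 25 = 89
89 → 8² + 9² = 64 + 81 = 145
145 → 1² + 4² + 5² = 1 + 16 + 25 = 42
42 → 4² + 2² = 16 + 4 = 20
20 → 2² + 0² = 4 + 0 = 4
4 → 4² = 16
16 → 1² + 6² = 1 + 36 = 37
37 → 3² + 7² = 9 + 49 = 58
58 → 5² + 8² = 25 + 64 = 89  — 89 already seen; the sequence cycles without reaching 1.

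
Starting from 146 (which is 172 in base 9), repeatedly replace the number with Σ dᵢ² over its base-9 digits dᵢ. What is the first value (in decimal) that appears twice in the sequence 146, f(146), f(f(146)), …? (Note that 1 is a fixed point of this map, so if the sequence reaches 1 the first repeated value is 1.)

146 = (1,7,2)_9 → 1² + 7² + 2² = 54
54 = (6,0)_9 → 6² + 0² = 36
36 = (4,0)_9 → 4² + 0² = 16
16 = (1,7)_9 → 1² + 7² = 50
50 = (5,5)_9 → 5² + 5² = 50  — 50 already appeared earlier.

50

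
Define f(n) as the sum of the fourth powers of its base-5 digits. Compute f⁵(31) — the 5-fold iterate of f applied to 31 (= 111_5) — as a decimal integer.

99

31 = (1,1,1)_5 → 1⁴ + 1⁴ + 1⁴ = 1 + 1 + 1 = 3
3 = (3)_5 → 3⁴ = 81
81 = (3,1,1)_5 → 3⁴ + 1⁴ + 1⁴ = 81 + 1 + 1 = 83
83 = (3,1,3)_5 → 3⁴ + 1⁴ + 3⁴ = 81 + 1 + 81 = 163
163 = (1,1,2,3)_5 → 1⁴ + 1⁴ + 2⁴ + 3⁴ = 1 + 1 + 16 + 81 = 99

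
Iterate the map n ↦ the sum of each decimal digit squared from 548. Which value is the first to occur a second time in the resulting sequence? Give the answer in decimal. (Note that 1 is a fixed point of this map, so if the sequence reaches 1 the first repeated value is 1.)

16

548 → 5² + 4² + 8² = 105
105 → 1² + 0² + 5² = 26
26 → 2² + 6² = 40
40 → 4² + 0² = 16
16 → 1² + 6² = 37
37 → 3² + 7² = 58
58 → 5² + 8² = 89
89 → 8² + 9² = 145
145 → 1² + 4² + 5² = 42
42 → 4² + 2² = 20
20 → 2² + 0² = 4
4 → 4² = 16  — 16 already appeared earlier.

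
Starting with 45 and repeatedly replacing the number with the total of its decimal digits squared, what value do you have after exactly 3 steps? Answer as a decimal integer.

50

45 → 41
41 → 17
17 → 50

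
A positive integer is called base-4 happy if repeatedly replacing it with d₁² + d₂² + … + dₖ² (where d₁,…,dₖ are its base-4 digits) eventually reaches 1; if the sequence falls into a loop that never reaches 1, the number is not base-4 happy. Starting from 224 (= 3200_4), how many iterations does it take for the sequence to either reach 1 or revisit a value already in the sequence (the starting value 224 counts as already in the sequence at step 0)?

5

224 = (3,2,0,0)_4 → 13
13 = (3,1)_4 → 10
10 = (2,2)_4 → 8
8 = (2,0)_4 → 4
4 = (1,0)_4 → 1  — reached 1.
That took 5 steps.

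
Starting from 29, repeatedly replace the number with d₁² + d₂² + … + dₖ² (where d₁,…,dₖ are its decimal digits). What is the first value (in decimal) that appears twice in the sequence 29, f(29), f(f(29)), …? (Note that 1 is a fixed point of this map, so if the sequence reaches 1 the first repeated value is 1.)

29 → 2² + 9² = 85
85 → 8² + 5² = 89
89 → 8² + 9² = 145
145 → 1² + 4² + 5² = 42
42 → 4² + 2² = 20
20 → 2² + 0² = 4
4 → 4² = 16
16 → 1² + 6² = 37
37 → 3² + 7² = 58
58 → 5² + 8² = 89  — 89 already appeared earlier.

89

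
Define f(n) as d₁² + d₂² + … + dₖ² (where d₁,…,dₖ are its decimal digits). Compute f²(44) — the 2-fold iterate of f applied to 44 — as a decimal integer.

13

44 → 32
32 → 13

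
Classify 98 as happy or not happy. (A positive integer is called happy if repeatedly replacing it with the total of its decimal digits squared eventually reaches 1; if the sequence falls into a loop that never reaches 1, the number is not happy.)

98 → 9² + 8² = 145
145 → 1² + 4² + 5² = 42
42 → 4² + 2² = 20
20 → 2² + 0² = 4
4 → 4² = 16
16 → 1² + 6² = 37
37 → 3² + 7² = 58
58 → 5² + 8² = 89
89 → 8² + 9² = 145  — 145 already seen; the sequence cycles without reaching 1.

not happy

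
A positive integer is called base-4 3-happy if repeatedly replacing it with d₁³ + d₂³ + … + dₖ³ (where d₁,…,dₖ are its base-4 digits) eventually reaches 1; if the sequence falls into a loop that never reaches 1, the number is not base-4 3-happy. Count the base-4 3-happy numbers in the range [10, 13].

10: 10 → 16 → 1  — base-4 3-happy
11: 11 → 35 → 35  — not base-4 3-happy
12: 12 → 27 → 36 → 9 → 9  — not base-4 3-happy
13: 13 → 28 → 28  — not base-4 3-happy
base-4 3-happy: 10

1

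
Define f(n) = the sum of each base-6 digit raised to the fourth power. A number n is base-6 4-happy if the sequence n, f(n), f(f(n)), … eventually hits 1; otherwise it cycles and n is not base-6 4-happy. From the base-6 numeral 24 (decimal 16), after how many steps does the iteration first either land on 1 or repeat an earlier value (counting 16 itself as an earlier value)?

12

16 = (2,4)_6 → 272
272 = (1,1,3,2)_6 → 99
99 = (2,4,3)_6 → 353
353 = (1,3,4,5)_6 → 963
963 = (4,2,4,3)_6 → 609
609 = (2,4,5,3)_6 → 978
978 = (4,3,1,0)_6 → 338
338 = (1,3,2,2)_6 → 114
114 = (3,1,0)_6 → 82
82 = (2,1,4)_6 → 273
273 = (1,1,3,3)_6 → 164
164 = (4,3,2)_6 → 353  — 353 repeats.
That took 12 steps.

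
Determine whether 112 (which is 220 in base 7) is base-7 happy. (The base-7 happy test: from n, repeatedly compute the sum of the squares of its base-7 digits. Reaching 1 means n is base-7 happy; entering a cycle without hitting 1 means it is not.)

112 = (2,2,0)_7 → 2² + 2² + 0² = 4 + 4 + 0 = 8
8 = (1,1)_7 → 1² + 1² = 1 + 1 = 2
2 = (2)_7 → 2² = 4
4 = (4)_7 → 4² = 16
16 = (2,2)_7 → 2² + 2² = 4 + 4 = 8  — 8 already seen; the sequence cycles without reaching 1.

not base-7 happy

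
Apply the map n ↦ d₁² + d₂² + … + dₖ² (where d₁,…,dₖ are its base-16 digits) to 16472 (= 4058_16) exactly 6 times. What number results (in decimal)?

17

16472 = (4,0,5,8)_16 → 105
105 = (6,9)_16 → 117
117 = (7,5)_16 → 74
74 = (4,10)_16 → 116
116 = (7,4)_16 → 65
65 = (4,1)_16 → 17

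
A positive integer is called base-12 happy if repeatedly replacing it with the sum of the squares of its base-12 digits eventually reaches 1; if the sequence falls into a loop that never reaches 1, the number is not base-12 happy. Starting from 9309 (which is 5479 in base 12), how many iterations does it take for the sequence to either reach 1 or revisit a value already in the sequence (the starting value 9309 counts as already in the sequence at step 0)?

5

9309 = (5,4,7,9)_12 → 171
171 = (1,2,3)_12 → 14
14 = (1,2)_12 → 5
5 = (5)_12 → 25
25 = (2,1)_12 → 5  — 5 repeats.
That took 5 steps.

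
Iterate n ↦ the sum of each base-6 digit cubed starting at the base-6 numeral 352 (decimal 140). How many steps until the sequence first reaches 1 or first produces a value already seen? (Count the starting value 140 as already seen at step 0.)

140 = (3,5,2)_6 → 3³ + 5³ + 2³ = 160
160 = (4,2,4)_6 → 4³ + 2³ + 4³ = 136
136 = (3,4,4)_6 → 3³ + 4³ + 4³ = 155
155 = (4,1,5)_6 → 4³ + 1³ + 5³ = 190
190 = (5,1,4)_6 → 5³ + 1³ + 4³ = 190  — 190 repeats.
That took 5 steps.

5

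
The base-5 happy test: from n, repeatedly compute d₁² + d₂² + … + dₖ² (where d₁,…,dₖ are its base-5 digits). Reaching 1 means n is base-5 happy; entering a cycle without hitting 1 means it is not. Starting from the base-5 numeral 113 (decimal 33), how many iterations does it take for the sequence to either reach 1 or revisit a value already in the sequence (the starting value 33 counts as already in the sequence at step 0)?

3

33 = (1,1,3)_5 → 1² + 1² + 3² = 1 + 1 + 9 = 11
11 = (2,1)_5 → 2² + 1² = 4 + 1 = 5
5 = (1,0)_5 → 1² + 0² = 1 + 0 = 1  — reached 1.
That took 3 steps.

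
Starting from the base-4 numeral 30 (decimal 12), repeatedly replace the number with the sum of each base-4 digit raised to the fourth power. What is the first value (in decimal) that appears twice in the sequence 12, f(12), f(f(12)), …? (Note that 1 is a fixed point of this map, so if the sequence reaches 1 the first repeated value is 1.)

81

12 = (3,0)_4 → 81
81 = (1,1,0,1)_4 → 3
3 = (3)_4 → 81  — 81 already appeared earlier.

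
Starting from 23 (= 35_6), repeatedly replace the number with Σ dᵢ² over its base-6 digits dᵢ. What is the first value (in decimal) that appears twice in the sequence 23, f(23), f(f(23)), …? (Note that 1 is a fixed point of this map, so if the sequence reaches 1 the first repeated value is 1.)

23 = (3,5)_6 → 3² + 5² = 34
34 = (5,4)_6 → 5² + 4² = 41
41 = (1,0,5)_6 → 1² + 0² + 5² = 26
26 = (4,2)_6 → 4² + 2² = 20
20 = (3,2)_6 → 3² + 2² = 13
13 = (2,1)_6 → 2² + 1² = 5
5 = (5)_6 → 5² = 25
25 = (4,1)_6 → 4² + 1² = 17
17 = (2,5)_6 → 2² + 5² = 29
29 = (4,5)_6 → 4² + 5² = 41  — 41 already appeared earlier.

41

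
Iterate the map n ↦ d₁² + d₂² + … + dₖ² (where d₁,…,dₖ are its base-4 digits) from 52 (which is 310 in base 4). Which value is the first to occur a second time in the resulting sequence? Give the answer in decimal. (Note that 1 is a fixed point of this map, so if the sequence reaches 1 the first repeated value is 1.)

52 = (3,1,0)_4 → 3² + 1² + 0² = 9 + 1 + 0 = 10
10 = (2,2)_4 → 2² + 2² = 4 + 4 = 8
8 = (2,0)_4 → 2² + 0² = 4 + 0 = 4
4 = (1,0)_4 → 1² + 0² = 1 + 0 = 1  — reached the fixed point 1.
1 → 1, so 1 is the first repeated value.

1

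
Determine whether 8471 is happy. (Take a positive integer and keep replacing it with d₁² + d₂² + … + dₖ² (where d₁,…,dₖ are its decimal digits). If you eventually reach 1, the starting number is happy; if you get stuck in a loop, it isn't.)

happy

8471 → 8² + 4² + 7² + 1² = 64 + 16 + 49 + 1 = 130
130 → 1² + 3² + 0² = 1 + 9 + 0 = 10
10 → 1² + 0² = 1 + 0 = 1  — reached 1.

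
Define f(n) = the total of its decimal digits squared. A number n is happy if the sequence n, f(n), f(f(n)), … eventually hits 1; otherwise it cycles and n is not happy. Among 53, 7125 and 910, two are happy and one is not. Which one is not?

53

53: 53 → 34 → 25 → 29 → 85 → 89 → 145 → 42 → 20 → 4 → 16 → 37 → 58 → 89  — repeats 89 (not happy)
7125: 7125 → 79 → 130 → 10 → 1  — reaches 1 (happy)
910: 910 → 82 → 68 → 100 → 1  — reaches 1 (happy)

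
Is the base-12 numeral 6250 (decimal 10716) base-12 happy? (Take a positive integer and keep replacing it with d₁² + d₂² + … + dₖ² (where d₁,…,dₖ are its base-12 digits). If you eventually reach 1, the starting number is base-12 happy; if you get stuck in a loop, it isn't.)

10716 = (6,2,5,0)_12 → 65
65 = (5,5)_12 → 50
50 = (4,2)_12 → 20
20 = (1,8)_12 → 65  — 65 already seen; the sequence cycles without reaching 1.

not base-12 happy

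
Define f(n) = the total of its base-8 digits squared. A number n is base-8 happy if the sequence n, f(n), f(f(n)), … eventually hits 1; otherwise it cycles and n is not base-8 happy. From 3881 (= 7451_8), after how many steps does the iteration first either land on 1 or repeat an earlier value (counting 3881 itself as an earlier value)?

3881 = (7,4,5,1)_8 → 7² + 4² + 5² + 1² = 91
91 = (1,3,3)_8 → 1² + 3² + 3² = 19
19 = (2,3)_8 → 2² + 3² = 13
13 = (1,5)_8 → 1² + 5² = 26
26 = (3,2)_8 → 3² + 2² = 13  — 13 repeats.
That took 5 steps.

5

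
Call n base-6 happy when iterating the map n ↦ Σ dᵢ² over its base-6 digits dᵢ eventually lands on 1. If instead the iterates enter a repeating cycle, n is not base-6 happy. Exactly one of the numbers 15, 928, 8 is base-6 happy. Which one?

15: 15 → 13 → 5 → 25 → 17 → 29 → 41 → 26 → 20 → 13  — repeats 13 (not base-6 happy)
928: 928 → 49 → 6 → 1  — reaches 1 (base-6 happy)
8: 8 → 5 → 25 → 17 → 29 → 41 → 26 → 20 → 13 → 5  — repeats 5 (not base-6 happy)

928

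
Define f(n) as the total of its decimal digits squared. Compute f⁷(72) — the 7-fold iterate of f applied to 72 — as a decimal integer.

72 → 7² + 2² = 49 + 4 = 53
53 → 5² + 3² = 25 + 9 = 34
34 → 3² + 4² = 9 + 16 = 25
25 → 2² + 5² = 4 + 25 = 29
29 → 2² + 9² = 4 + 81 = 85
85 → 8² + 5² = 64 + 25 = 89
89 → 8² + 9² = 64 + 81 = 145

145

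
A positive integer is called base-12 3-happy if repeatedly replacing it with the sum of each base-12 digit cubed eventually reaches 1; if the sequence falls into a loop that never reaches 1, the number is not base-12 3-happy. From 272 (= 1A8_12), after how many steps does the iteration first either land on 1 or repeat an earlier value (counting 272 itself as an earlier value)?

11

272 = (1,10,8)_12 → 1³ + 10³ + 8³ = 1513
1513 = (10,6,1)_12 → 10³ + 6³ + 1³ = 1217
1217 = (8,5,5)_12 → 8³ + 5³ + 5³ = 762
762 = (5,3,6)_12 → 5³ + 3³ + 6³ = 368
368 = (2,6,8)_12 → 2³ + 6³ + 8³ = 736
736 = (5,1,4)_12 → 5³ + 1³ + 4³ = 190
190 = (1,3,10)_12 → 1³ + 3³ + 10³ = 1028
1028 = (7,1,8)_12 → 7³ + 1³ + 8³ = 856
856 = (5,11,4)_12 → 5³ + 11³ + 4³ = 1520
1520 = (10,6,8)_12 → 10³ + 6³ + 8³ = 1728
1728 = (1,0,0,0)_12 → 1³ + 0³ + 0³ + 0³ = 1  — reached 1.
That took 11 steps.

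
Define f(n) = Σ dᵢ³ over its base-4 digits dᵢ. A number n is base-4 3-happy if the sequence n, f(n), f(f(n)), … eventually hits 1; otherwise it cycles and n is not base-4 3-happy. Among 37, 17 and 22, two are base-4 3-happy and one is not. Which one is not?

37: 37 → 10 → 16 → 1  — reaches 1 (base-4 3-happy)
17: 17 → 2 → 8 → 8  — repeats 8 (not base-4 3-happy)
22: 22 → 10 → 16 → 1  — reaches 1 (base-4 3-happy)

17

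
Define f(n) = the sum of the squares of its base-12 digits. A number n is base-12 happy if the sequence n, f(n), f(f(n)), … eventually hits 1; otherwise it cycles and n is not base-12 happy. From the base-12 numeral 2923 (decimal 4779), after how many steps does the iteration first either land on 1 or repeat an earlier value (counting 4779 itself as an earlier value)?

4779 = (2,9,2,3)_12 → 98
98 = (8,2)_12 → 68
68 = (5,8)_12 → 89
89 = (7,5)_12 → 74
74 = (6,2)_12 → 40
40 = (3,4)_12 → 25
25 = (2,1)_12 → 5
5 = (5)_12 → 25  — 25 repeats.
That took 8 steps.

8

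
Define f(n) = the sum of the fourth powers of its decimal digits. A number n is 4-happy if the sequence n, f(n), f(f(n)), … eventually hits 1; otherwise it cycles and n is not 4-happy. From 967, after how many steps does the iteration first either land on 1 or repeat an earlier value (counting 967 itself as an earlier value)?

14

967 → 10258
10258 → 4738
4738 → 6834
6834 → 5729
5729 → 9603
9603 → 7938
7938 → 13139
13139 → 6725
6725 → 4338
4338 → 4514
4514 → 1138
1138 → 4179
4179 → 9219
9219 → 13139  — 13139 repeats.
That took 14 steps.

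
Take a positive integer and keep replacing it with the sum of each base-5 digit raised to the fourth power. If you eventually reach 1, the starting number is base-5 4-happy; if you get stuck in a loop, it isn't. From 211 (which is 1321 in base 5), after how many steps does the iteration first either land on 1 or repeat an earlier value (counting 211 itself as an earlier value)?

211 = (1,3,2,1)_5 → 99
99 = (3,4,4)_5 → 593
593 = (4,3,3,3)_5 → 499
499 = (3,4,4,4)_5 → 849
849 = (1,1,3,4,4)_5 → 595
595 = (4,3,4,0)_5 → 593  — 593 repeats.
That took 6 steps.

6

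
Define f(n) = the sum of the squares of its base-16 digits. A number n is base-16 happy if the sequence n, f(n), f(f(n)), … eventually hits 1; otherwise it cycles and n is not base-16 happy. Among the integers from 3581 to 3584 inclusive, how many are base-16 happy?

3581: 3581 → 563 → 22 → 37 → 29 → 170 → 200 → 208 → 169 → 181 → 146 → 85 → 50 → 13 → 169  (repeats 169)
3582: 3582 → 590 → 216 → 233 → 277 → 27 → 122 → 149 → 106 → 136 → 128 → 64 → 16 → 1  (reaches 1)
3583: 3583 → 619 → 161 → 101 → 61 → 178 → 125 → 218 → 269 → 170 → 200 → 208 → 169 → 181 → 146 → 85 → 50 → 13 → 169  (repeats 169)
3584: 3584 → 196 → 160 → 100 → 52 → 25 → 82 → 29 → 170 → 200 → 208 → 169 → 181 → 146 → 85 → 50 → 13 → 169  (repeats 169)
base-16 happy: 3582

1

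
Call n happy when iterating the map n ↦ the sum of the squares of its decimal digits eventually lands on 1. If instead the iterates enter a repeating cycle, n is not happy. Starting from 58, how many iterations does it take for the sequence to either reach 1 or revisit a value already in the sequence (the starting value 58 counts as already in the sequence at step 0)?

58 → 5² + 8² = 89
89 → 8² + 9² = 145
145 → 1² + 4² + 5² = 42
42 → 4² + 2² = 20
20 → 2² + 0² = 4
4 → 4² = 16
16 → 1² + 6² = 37
37 → 3² + 7² = 58  — 58 repeats.
That took 8 steps.

8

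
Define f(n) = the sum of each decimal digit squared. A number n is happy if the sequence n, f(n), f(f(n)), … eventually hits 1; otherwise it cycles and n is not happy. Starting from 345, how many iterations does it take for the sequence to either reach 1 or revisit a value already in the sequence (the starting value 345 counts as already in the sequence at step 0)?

13

345 → 3² + 4² + 5² = 9 + 16 + 25 = 50
50 → 5² + 0² = 25 + 0 = 25
25 → 2² + 5² = 4 + 25 = 29
29 → 2² + 9² = 4 + 81 = 85
85 → 8² + 5² = 64 + 25 = 89
89 → 8² + 9² = 64 + 81 = 145
145 → 1² + 4² + 5² = 1 + 16 + 25 = 42
42 → 4² + 2² = 16 + 4 = 20
20 → 2² + 0² = 4 + 0 = 4
4 → 4² = 16
16 → 1² + 6² = 1 + 36 = 37
37 → 3² + 7² = 9 + 49 = 58
58 → 5² + 8² = 25 + 64 = 89  — 89 repeats.
That took 13 steps.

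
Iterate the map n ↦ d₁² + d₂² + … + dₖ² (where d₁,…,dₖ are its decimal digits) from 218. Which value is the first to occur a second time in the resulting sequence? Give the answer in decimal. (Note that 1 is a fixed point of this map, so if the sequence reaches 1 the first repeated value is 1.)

16

218 → 2² + 1² + 8² = 69
69 → 6² + 9² = 117
117 → 1² + 1² + 7² = 51
51 → 5² + 1² = 26
26 → 2² + 6² = 40
40 → 4² + 0² = 16
16 → 1² + 6² = 37
37 → 3² + 7² = 58
58 → 5² + 8² = 89
89 → 8² + 9² = 145
145 → 1² + 4² + 5² = 42
42 → 4² + 2² = 20
20 → 2² + 0² = 4
4 → 4² = 16  — 16 already appeared earlier.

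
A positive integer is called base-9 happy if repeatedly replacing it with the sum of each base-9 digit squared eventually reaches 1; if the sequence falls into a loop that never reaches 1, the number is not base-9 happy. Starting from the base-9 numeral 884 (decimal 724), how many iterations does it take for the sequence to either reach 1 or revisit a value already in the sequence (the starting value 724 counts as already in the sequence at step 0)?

724 = (8,8,4)_9 → 8² + 8² + 4² = 144
144 = (1,7,0)_9 → 1² + 7² + 0² = 50
50 = (5,5)_9 → 5² + 5² = 50  — 50 repeats.
That took 3 steps.

3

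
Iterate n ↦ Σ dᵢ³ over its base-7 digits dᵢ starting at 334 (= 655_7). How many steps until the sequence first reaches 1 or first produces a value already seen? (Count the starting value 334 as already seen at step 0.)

4

334 = (6,5,5)_7 → 466
466 = (1,2,3,4)_7 → 100
100 = (2,0,2)_7 → 16
16 = (2,2)_7 → 16  — 16 repeats.
That took 4 steps.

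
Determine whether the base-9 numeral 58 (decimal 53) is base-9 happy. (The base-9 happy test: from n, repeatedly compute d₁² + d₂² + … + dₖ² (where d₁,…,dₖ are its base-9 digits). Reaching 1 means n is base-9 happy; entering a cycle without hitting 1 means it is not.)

not base-9 happy

53 = (5,8)_9 → 5² + 8² = 89
89 = (1,0,8)_9 → 1² + 0² + 8² = 65
65 = (7,2)_9 → 7² + 2² = 53  — 53 already seen; the sequence cycles without reaching 1.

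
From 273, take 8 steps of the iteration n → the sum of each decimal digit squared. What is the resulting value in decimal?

273 → 2² + 7² + 3² = 4 + 49 + 9 = 62
62 → 6² + 2² = 36 + 4 = 40
40 → 4² + 0² = 16 + 0 = 16
16 → 1² + 6² = 1 + 36 = 37
37 → 3² + 7² = 9 + 49 = 58
58 → 5² + 8² = 25 + 64 = 89
89 → 8² + 9² = 64 + 81 = 145
145 → 1² + 4² + 5² = 1 + 16 + 25 = 42

42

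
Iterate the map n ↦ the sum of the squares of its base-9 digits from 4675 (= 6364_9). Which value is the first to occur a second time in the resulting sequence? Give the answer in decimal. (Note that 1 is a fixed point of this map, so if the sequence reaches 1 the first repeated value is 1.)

4675 = (6,3,6,4)_9 → 6² + 3² + 6² + 4² = 97
97 = (1,1,7)_9 → 1² + 1² + 7² = 51
51 = (5,6)_9 → 5² + 6² = 61
61 = (6,7)_9 → 6² + 7² = 85
85 = (1,0,4)_9 → 1² + 0² + 4² = 17
17 = (1,8)_9 → 1² + 8² = 65
65 = (7,2)_9 → 7² + 2² = 53
53 = (5,8)_9 → 5² + 8² = 89
89 = (1,0,8)_9 → 1² + 0² + 8² = 65  — 65 already appeared earlier.

65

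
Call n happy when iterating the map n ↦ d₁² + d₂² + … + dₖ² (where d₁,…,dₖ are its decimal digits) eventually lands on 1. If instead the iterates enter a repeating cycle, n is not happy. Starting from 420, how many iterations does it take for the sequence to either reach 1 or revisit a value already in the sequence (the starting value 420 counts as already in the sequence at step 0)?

420 → 4² + 2² + 0² = 20
20 → 2² + 0² = 4
4 → 4² = 16
16 → 1² + 6² = 37
37 → 3² + 7² = 58
58 → 5² + 8² = 89
89 → 8² + 9² = 145
145 → 1² + 4² + 5² = 42
42 → 4² + 2² = 20  — 20 repeats.
That took 9 steps.

9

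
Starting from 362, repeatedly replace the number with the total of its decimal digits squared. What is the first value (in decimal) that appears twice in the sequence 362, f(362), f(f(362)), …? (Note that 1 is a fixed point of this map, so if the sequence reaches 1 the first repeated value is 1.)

1

362 → 3² + 6² + 2² = 49
49 → 4² + 9² = 97
97 → 9² + 7² = 130
130 → 1² + 3² + 0² = 10
10 → 1² + 0² = 1  — reached the fixed point 1.
1 → 1, so 1 is the first repeated value.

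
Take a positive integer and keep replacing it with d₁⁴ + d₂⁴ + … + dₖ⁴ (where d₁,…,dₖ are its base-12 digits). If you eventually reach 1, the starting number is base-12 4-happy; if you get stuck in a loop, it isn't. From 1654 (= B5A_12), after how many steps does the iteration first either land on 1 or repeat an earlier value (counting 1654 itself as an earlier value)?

15

1654 = (11,5,10)_12 → 11⁴ + 5⁴ + 10⁴ = 25266
25266 = (1,2,7,5,6)_12 → 1⁴ + 2⁴ + 7⁴ + 5⁴ + 6⁴ = 4339
4339 = (2,6,1,7)_12 → 2⁴ + 6⁴ + 1⁴ + 7⁴ = 3714
3714 = (2,1,9,6)_12 → 2⁴ + 1⁴ + 9⁴ + 6⁴ = 7874
7874 = (4,6,8,2)_12 → 4⁴ + 6⁴ + 8⁴ + 2⁴ = 5664
5664 = (3,3,4,0)_12 → 3⁴ + 3⁴ + 4⁴ + 0⁴ = 418
418 = (2,10,10)_12 → 2⁴ + 10⁴ + 10⁴ = 20016
20016 = (11,7,0,0)_12 → 11⁴ + 7⁴ + 0⁴ + 0⁴ = 17042
17042 = (9,10,4,2)_12 → 9⁴ + 10⁴ + 4⁴ + 2⁴ = 16833
16833 = (9,8,10,9)_12 → 9⁴ + 8⁴ + 10⁴ + 9⁴ = 27218
27218 = (1,3,9,0,2)_12 → 1⁴ + 3⁴ + 9⁴ + 0⁴ + 2⁴ = 6659
6659 = (3,10,2,11)_12 → 3⁴ + 10⁴ + 2⁴ + 11⁴ = 24738
24738 = (1,2,3,9,6)_12 → 1⁴ + 2⁴ + 3⁴ + 9⁴ + 6⁴ = 7955
7955 = (4,7,2,11)_12 → 4⁴ + 7⁴ + 2⁴ + 11⁴ = 17314
17314 = (10,0,2,10)_12 → 10⁴ + 0⁴ + 2⁴ + 10⁴ = 20016  — 20016 repeats.
That took 15 steps.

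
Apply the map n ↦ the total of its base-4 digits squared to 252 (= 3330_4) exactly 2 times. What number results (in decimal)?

252 = (3,3,3,0)_4 → 3² + 3² + 3² + 0² = 27
27 = (1,2,3)_4 → 1² + 2² + 3² = 14

14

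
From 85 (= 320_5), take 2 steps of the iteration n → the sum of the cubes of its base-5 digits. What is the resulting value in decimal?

85 = (3,2,0)_5 → 3³ + 2³ + 0³ = 27 + 8 + 0 = 35
35 = (1,2,0)_5 → 1³ + 2³ + 0³ = 1 + 8 + 0 = 9

9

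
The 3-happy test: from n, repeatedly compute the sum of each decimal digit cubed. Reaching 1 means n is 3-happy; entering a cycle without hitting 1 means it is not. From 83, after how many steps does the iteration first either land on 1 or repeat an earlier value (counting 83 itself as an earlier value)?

9

83 → 8³ + 3³ = 512 + 27 = 539
539 → 5³ + 3³ + 9³ = 125 + 27 + 729 = 881
881 → 8³ + 8³ + 1³ = 512 + 512 + 1 = 1025
1025 → 1³ + 0³ + 2³ + 5³ = 1 + 0 + 8 + 125 = 134
134 → 1³ + 3³ + 4³ = 1 + 27 + 64 = 92
92 → 9³ + 2³ = 729 + 8 = 737
737 → 7³ + 3³ + 7³ = 343 + 27 + 343 = 713
713 → 7³ + 1³ + 3³ = 343 + 1 + 27 = 371
371 → 3³ + 7³ + 1³ = 27 + 343 + 1 = 371  — 371 repeats.
That took 9 steps.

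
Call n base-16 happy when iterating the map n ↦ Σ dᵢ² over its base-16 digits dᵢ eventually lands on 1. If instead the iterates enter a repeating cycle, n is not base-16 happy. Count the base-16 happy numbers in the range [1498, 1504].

1498: 1498 → 294 → 41 → 85 → 50 → 13 → 169 → 181 → 146 → 85  — not base-16 happy
1499: 1499 → 315 → 131 → 73 → 97 → 37 → 29 → 170 → 200 → 208 → 169 → 181 → 146 → 85 → 50 → 13 → 169  — not base-16 happy
1500: 1500 → 338 → 30 → 197 → 169 → 181 → 146 → 85 → 50 → 13 → 169  — not base-16 happy
1501: 1501 → 363 → 158 → 277 → 27 → 122 → 149 → 106 → 136 → 128 → 64 → 16 → 1  — base-16 happy
1502: 1502 → 390 → 101 → 61 → 178 → 125 → 218 → 269 → 170 → 200 → 208 → 169 → 181 → 146 → 85 → 50 → 13 → 169  — not base-16 happy
1503: 1503 → 419 → 110 → 232 → 260 → 17 → 2 → 4 → 16 → 1  — base-16 happy
1504: 1504 → 221 → 338 → 30 → 197 → 169 → 181 → 146 → 85 → 50 → 13 → 169  — not base-16 happy
base-16 happy: 1501, 1503

2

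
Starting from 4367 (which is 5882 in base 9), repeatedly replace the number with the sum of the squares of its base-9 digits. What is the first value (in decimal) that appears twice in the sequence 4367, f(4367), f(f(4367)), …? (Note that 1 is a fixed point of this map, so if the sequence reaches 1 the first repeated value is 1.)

1

4367 = (5,8,8,2)_9 → 5² + 8² + 8² + 2² = 25 + 64 + 64 + 4 = 157
157 = (1,8,4)_9 → 1² + 8² + 4² = 1 + 64 + 16 = 81
81 = (1,0,0)_9 → 1² + 0² + 0² = 1 + 0 + 0 = 1  — reached the fixed point 1.
1 → 1, so 1 is the first repeated value.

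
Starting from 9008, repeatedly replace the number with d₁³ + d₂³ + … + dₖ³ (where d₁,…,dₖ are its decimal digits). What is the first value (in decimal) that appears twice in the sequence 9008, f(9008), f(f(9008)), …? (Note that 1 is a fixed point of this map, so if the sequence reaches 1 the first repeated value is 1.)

407

9008 → 9³ + 0³ + 0³ + 8³ = 1241
1241 → 1³ + 2³ + 4³ + 1³ = 74
74 → 7³ + 4³ = 407
407 → 4³ + 0³ + 7³ = 407  — 407 already appeared earlier.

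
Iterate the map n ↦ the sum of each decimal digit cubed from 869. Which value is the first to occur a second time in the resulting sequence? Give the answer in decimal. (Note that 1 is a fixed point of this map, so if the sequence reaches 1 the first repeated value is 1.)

869 → 8³ + 6³ + 9³ = 512 + 216 + 729 = 1457
1457 → 1³ + 4³ + 5³ + 7³ = 1 + 64 + 125 + 343 = 533
533 → 5³ + 3³ + 3³ = 125 + 27 + 27 = 179
179 → 1³ + 7³ + 9³ = 1 + 343 + 729 = 1073
1073 → 1³ + 0³ + 7³ + 3³ = 1 + 0 + 343 + 27 = 371
371 → 3³ + 7³ + 1³ = 27 + 343 + 1 = 371  — 371 already appeared earlier.

371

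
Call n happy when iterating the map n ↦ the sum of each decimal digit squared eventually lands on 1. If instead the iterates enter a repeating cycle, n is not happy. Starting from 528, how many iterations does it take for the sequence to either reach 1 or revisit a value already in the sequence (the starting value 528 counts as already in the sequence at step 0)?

14

528 → 5² + 2² + 8² = 93
93 → 9² + 3² = 90
90 → 9² + 0² = 81
81 → 8² + 1² = 65
65 → 6² + 5² = 61
61 → 6² + 1² = 37
37 → 3² + 7² = 58
58 → 5² + 8² = 89
89 → 8² + 9² = 145
145 → 1² + 4² + 5² = 42
42 → 4² + 2² = 20
20 → 2² + 0² = 4
4 → 4² = 16
16 → 1² + 6² = 37  — 37 repeats.
That took 14 steps.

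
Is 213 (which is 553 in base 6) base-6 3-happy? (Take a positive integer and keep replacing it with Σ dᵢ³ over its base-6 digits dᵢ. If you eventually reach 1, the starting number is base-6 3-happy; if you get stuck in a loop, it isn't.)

213 = (5,5,3)_6 → 277
277 = (1,1,4,1)_6 → 67
67 = (1,5,1)_6 → 127
127 = (3,3,1)_6 → 55
55 = (1,3,1)_6 → 29
29 = (4,5)_6 → 189
189 = (5,1,3)_6 → 153
153 = (4,1,3)_6 → 92
92 = (2,3,2)_6 → 43
43 = (1,1,1)_6 → 3
3 = (3)_6 → 27
27 = (4,3)_6 → 91
91 = (2,3,1)_6 → 36
36 = (1,0,0)_6 → 1  — reached 1.

base-6 3-happy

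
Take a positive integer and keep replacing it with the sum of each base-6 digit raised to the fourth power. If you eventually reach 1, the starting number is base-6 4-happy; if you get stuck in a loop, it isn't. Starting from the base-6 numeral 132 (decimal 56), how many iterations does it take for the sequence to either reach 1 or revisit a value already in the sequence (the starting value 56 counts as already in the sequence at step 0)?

56 = (1,3,2)_6 → 1⁴ + 3⁴ + 2⁴ = 1 + 81 + 16 = 98
98 = (2,4,2)_6 → 2⁴ + 4⁴ + 2⁴ = 16 + 256 + 16 = 288
288 = (1,2,0,0)_6 → 1⁴ + 2⁴ + 0⁴ + 0⁴ = 1 + 16 + 0 + 0 = 17
17 = (2,5)_6 → 2⁴ + 5⁴ = 16 + 625 = 641
641 = (2,5,4,5)_6 → 2⁴ + 5⁴ + 4⁴ + 5⁴ = 16 + 625 + 256 + 625 = 1522
1522 = (1,1,0,1,4)_6 → 1⁴ + 1⁴ + 0⁴ + 1⁴ + 4⁴ = 1 + 1 + 0 + 1 + 256 = 259
259 = (1,1,1,1)_6 → 1⁴ + 1⁴ + 1⁴ + 1⁴ = 1 + 1 + 1 + 1 = 4
4 = (4)_6 → 4⁴ = 256
256 = (1,1,0,4)_6 → 1⁴ + 1⁴ + 0⁴ + 4⁴ = 1 + 1 + 0 + 256 = 258
258 = (1,1,1,0)_6 → 1⁴ + 1⁴ + 1⁴ + 0⁴ = 1 + 1 + 1 + 0 = 3
3 = (3)_6 → 3⁴ = 81
81 = (2,1,3)_6 → 2⁴ + 1⁴ + 3⁴ = 16 + 1 + 81 = 98  — 98 repeats.
That took 12 steps.

12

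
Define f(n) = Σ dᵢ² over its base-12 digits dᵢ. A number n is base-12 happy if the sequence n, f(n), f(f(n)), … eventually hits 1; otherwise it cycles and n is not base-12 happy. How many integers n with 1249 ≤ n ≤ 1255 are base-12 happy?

1249: 1249 → 129 → 181 → 11 → 121 → 101 → 89 → 74 → 40 → 25 → 5 → 25  — not base-12 happy
1250: 1250 → 132 → 121 → 101 → 89 → 74 → 40 → 25 → 5 → 25  — not base-12 happy
1251: 1251 → 137 → 146 → 5 → 25 → 5  — not base-12 happy
1252: 1252 → 144 → 1  — base-12 happy
1253: 1253 → 153 → 82 → 136 → 137 → 146 → 5 → 25 → 5  — not base-12 happy
1254: 1254 → 164 → 66 → 61 → 26 → 8 → 64 → 41 → 34 → 104 → 128 → 164  — not base-12 happy
1255: 1255 → 177 → 86 → 53 → 41 → 34 → 104 → 128 → 164 → 66 → 61 → 26 → 8 → 64 → 41  — not base-12 happy
base-12 happy: 1252

1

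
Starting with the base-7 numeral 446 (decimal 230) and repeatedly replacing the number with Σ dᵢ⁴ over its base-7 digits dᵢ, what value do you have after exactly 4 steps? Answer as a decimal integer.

1808

230 = (4,4,6)_7 → 1808
1808 = (5,1,6,2)_7 → 1938
1938 = (5,4,3,6)_7 → 2258
2258 = (6,4,0,4)_7 → 1808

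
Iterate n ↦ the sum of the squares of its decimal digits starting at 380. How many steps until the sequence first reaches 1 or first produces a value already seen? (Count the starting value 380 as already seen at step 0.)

380 → 3² + 8² + 0² = 73
73 → 7² + 3² = 58
58 → 5² + 8² = 89
89 → 8² + 9² = 145
145 → 1² + 4² + 5² = 42
42 → 4² + 2² = 20
20 → 2² + 0² = 4
4 → 4² = 16
16 → 1² + 6² = 37
37 → 3² + 7² = 58  — 58 repeats.
That took 10 steps.

10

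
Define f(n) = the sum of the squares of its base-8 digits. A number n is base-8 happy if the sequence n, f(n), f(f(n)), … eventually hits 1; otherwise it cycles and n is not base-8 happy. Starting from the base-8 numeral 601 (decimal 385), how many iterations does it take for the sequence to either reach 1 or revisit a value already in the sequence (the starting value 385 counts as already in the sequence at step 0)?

5

385 = (6,0,1)_8 → 6² + 0² + 1² = 37
37 = (4,5)_8 → 4² + 5² = 41
41 = (5,1)_8 → 5² + 1² = 26
26 = (3,2)_8 → 3² + 2² = 13
13 = (1,5)_8 → 1² + 5² = 26  — 26 repeats.
That took 5 steps.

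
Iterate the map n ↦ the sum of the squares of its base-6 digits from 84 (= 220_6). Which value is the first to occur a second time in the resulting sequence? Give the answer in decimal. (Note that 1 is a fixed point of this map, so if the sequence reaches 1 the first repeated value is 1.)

84 = (2,2,0)_6 → 2² + 2² + 0² = 4 + 4 + 0 = 8
8 = (1,2)_6 → 1² + 2² = 1 + 4 = 5
5 = (5)_6 → 5² = 25
25 = (4,1)_6 → 4² + 1² = 16 + 1 = 17
17 = (2,5)_6 → 2² + 5² = 4 + 25 = 29
29 = (4,5)_6 → 4² + 5² = 16 + 25 = 41
41 = (1,0,5)_6 → 1² + 0² + 5² = 1 + 0 + 25 = 26
26 = (4,2)_6 → 4² + 2² = 16 + 4 = 20
20 = (3,2)_6 → 3² + 2² = 9 + 4 = 13
13 = (2,1)_6 → 2² + 1² = 4 + 1 = 5  — 5 already appeared earlier.

5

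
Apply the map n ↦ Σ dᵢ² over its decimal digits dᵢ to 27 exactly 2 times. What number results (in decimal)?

34

27 → 2² + 7² = 53
53 → 5² + 3² = 34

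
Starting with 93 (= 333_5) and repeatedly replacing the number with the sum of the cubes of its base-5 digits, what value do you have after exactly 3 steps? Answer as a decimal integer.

93 = (3,3,3)_5 → 3³ + 3³ + 3³ = 81
81 = (3,1,1)_5 → 3³ + 1³ + 1³ = 29
29 = (1,0,4)_5 → 1³ + 0³ + 4³ = 65

65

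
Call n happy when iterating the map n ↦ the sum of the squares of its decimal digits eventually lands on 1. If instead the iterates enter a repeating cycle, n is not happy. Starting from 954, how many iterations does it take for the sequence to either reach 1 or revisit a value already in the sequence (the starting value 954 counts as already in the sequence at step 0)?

954 → 9² + 5² + 4² = 81 + 25 + 16 = 122
122 → 1² + 2² + 2² = 1 + 4 + 4 = 9
9 → 9² = 81
81 → 8² + 1² = 64 + 1 = 65
65 → 6² + 5² = 36 + 25 = 61
61 → 6² + 1² = 36 + 1 = 37
37 → 3² + 7² = 9 + 49 = 58
58 → 5² + 8² = 25 + 64 = 89
89 → 8² + 9² = 64 + 81 = 145
145 → 1² + 4² + 5² = 1 + 16 + 25 = 42
42 → 4² + 2² = 16 + 4 = 20
20 → 2² + 0² = 4 + 0 = 4
4 → 4² = 16
16 → 1² + 6² = 1 + 36 = 37  — 37 repeats.
That took 14 steps.

14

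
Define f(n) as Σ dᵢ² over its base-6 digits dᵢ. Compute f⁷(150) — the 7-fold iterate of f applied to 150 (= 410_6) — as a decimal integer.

5

150 = (4,1,0)_6 → 4² + 1² + 0² = 17
17 = (2,5)_6 → 2² + 5² = 29
29 = (4,5)_6 → 4² + 5² = 41
41 = (1,0,5)_6 → 1² + 0² + 5² = 26
26 = (4,2)_6 → 4² + 2² = 20
20 = (3,2)_6 → 3² + 2² = 13
13 = (2,1)_6 → 2² + 1² = 5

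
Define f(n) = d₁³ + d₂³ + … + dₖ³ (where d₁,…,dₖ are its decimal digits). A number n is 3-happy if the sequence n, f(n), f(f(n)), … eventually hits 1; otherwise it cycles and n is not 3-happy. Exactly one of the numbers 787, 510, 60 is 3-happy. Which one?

787

787: 787 → 1198 → 1243 → 100 → 1  — reaches 1 (3-happy)
510: 510 → 126 → 225 → 141 → 66 → 432 → 99 → 1458 → 702 → 351 → 153 → 153  — repeats 153 (not 3-happy)
60: 60 → 216 → 225 → 141 → 66 → 432 → 99 → 1458 → 702 → 351 → 153 → 153  — repeats 153 (not 3-happy)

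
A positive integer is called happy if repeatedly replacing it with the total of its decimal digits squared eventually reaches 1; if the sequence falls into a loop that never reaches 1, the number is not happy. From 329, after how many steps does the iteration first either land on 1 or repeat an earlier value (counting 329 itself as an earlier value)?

329 → 3² + 2² + 9² = 9 + 4 + 81 = 94
94 → 9² + 4² = 81 + 16 = 97
97 → 9² + 7² = 81 + 49 = 130
130 → 1² + 3² + 0² = 1 + 9 + 0 = 10
10 → 1² + 0² = 1 + 0 = 1  — reached 1.
That took 5 steps.

5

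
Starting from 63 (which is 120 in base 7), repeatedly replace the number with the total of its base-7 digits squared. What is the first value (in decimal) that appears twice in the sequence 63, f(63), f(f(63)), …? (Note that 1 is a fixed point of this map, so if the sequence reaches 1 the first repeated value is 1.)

25

63 = (1,2,0)_7 → 1² + 2² + 0² = 1 + 4 + 0 = 5
5 = (5)_7 → 5² = 25
25 = (3,4)_7 → 3² + 4² = 9 + 16 = 25  — 25 already appeared earlier.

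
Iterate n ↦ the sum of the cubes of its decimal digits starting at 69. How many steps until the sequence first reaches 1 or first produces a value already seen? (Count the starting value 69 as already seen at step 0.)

69 → 6³ + 9³ = 945
945 → 9³ + 4³ + 5³ = 918
918 → 9³ + 1³ + 8³ = 1242
1242 → 1³ + 2³ + 4³ + 2³ = 81
81 → 8³ + 1³ = 513
513 → 5³ + 1³ + 3³ = 153
153 → 1³ + 5³ + 3³ = 153  — 153 repeats.
That took 7 steps.

7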